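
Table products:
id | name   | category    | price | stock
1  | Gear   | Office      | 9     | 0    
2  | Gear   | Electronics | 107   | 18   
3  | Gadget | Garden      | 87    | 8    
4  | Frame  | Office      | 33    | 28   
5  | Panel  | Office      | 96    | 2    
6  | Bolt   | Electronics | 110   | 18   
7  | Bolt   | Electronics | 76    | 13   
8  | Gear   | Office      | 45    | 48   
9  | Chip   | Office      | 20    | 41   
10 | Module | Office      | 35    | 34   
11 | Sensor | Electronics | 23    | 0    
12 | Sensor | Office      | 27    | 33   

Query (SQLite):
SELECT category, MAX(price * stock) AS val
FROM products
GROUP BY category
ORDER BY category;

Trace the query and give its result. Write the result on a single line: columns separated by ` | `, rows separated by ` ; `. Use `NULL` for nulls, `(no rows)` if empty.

For each row compute price * stock.
Group by category; take MAX of the expression per group.
  Electronics: ids {2, 6, 7, 11} → MAX(price * stock)=1980
  Garden: ids {3} → MAX(price * stock)=696
  Office: ids {1, 4, 5, 8, 9, 10, 12} → MAX(price * stock)=2160

Electronics | 1980 ; Garden | 696 ; Office | 2160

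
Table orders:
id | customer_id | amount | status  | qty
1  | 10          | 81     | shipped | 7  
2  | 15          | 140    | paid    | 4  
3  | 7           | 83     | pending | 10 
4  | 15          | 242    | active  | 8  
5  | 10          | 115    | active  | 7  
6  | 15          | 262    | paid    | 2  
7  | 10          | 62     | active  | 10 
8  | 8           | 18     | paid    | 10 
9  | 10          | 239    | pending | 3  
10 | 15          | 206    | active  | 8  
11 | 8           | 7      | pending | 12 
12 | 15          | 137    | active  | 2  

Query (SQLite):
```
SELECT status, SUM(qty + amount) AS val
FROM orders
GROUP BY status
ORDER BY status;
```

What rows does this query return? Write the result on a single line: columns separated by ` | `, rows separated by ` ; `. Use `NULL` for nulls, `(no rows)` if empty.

For each row compute qty + amount.
Group by status; take SUM of the expression per group.
  active: ids {4, 5, 7, 10, 12} → SUM(qty + amount)=797
  paid: ids {2, 6, 8} → SUM(qty + amount)=436
  pending: ids {3, 9, 11} → SUM(qty + amount)=354
  shipped: ids {1} → SUM(qty + amount)=88

active | 797 ; paid | 436 ; pending | 354 ; shipped | 88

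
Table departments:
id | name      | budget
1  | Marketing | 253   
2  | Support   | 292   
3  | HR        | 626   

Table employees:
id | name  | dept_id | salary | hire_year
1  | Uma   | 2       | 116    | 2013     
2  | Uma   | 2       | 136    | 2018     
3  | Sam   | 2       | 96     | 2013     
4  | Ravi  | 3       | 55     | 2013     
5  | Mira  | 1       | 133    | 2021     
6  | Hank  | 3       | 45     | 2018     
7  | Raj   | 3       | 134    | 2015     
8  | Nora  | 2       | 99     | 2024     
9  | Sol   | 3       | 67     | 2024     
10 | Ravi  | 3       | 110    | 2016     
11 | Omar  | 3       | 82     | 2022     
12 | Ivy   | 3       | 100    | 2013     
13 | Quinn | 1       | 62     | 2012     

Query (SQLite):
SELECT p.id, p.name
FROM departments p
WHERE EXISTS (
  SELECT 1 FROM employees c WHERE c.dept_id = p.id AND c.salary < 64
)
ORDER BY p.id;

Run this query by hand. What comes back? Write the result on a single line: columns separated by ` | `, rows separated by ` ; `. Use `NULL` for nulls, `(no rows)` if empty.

1 | Marketing ; 3 | HR

For each departments row, check whether any employees with matching dept_id has salary < 64.
Keep rows where that is true.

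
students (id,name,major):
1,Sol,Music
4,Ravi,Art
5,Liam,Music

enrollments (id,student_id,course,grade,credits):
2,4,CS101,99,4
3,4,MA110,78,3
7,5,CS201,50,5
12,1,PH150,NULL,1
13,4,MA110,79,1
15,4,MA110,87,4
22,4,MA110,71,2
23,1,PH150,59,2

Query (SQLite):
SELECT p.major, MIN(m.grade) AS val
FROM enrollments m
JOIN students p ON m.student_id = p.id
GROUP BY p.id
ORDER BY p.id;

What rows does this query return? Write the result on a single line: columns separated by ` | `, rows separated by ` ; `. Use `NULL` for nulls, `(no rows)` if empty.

Music | 59 ; Art | 71 ; Music | 50

Join each enrollments row to its students via student_id.
Group joined rows by students.id; compute MIN(m.grade) per group.
  1: ids {12, 23} → MIN(m.grade)=59
  4: ids {2, 3, 13, 15, 22} → MIN(m.grade)=71
  5: ids {7} → MIN(m.grade)=50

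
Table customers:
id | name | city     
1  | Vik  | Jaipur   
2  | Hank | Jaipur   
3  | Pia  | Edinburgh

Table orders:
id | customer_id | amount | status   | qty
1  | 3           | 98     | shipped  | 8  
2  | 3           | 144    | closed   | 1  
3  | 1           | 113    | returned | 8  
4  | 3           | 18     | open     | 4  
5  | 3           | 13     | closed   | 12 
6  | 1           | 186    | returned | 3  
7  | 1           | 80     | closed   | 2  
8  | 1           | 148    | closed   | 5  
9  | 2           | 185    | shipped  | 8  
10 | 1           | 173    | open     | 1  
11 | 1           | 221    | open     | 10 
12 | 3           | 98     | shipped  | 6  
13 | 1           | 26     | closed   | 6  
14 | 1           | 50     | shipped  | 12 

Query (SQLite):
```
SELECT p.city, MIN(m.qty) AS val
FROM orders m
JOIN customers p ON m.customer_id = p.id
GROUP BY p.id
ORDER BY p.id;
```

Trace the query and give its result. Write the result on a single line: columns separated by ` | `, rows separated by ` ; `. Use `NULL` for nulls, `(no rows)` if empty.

Join each orders row to its customers via customer_id.
Group joined rows by customers.id; compute MIN(m.qty) per group.
  1: ids {3, 6, 7, 8, 10, 11, 13, 14} → MIN(m.qty)=1
  2: ids {9} → MIN(m.qty)=8
  3: ids {1, 2, 4, 5, 12} → MIN(m.qty)=1

Jaipur | 1 ; Jaipur | 8 ; Edinburgh | 1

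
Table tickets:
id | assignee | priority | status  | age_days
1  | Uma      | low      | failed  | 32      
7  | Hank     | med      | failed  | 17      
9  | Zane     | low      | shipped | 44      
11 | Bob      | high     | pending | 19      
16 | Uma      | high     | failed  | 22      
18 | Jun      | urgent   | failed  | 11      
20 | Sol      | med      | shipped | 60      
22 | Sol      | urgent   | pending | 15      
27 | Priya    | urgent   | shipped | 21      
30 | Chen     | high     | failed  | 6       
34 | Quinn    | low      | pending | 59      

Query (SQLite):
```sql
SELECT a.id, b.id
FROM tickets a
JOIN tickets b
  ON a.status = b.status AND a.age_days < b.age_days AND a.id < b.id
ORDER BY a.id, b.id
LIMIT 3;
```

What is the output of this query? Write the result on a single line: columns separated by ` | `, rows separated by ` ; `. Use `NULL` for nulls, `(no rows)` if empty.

7 | 16 ; 9 | 20 ; 11 | 34

Pairs (a,b) with same status, a.age_days < b.age_days, a.id < b.id.
status groups: failed:{1,7,16,18,30} pending:{11,22,34} shipped:{9,20,27}
Ordered by (a.id, b.id); first 3.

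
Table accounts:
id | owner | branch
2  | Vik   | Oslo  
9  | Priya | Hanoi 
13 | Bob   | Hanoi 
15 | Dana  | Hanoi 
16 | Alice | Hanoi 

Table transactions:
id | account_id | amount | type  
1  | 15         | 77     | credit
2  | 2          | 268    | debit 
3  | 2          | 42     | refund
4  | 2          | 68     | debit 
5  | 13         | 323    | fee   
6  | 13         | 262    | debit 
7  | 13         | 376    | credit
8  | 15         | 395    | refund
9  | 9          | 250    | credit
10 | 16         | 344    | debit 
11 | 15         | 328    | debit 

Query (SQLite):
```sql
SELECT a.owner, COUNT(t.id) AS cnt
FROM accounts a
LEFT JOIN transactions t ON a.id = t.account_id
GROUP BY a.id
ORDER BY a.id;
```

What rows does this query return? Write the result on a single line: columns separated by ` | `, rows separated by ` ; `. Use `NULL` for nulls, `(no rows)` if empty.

Vik | 3 ; Priya | 1 ; Bob | 3 ; Dana | 3 ; Alice | 1

LEFT JOIN keeps every accounts row; unmatched ones get NULL for transactions columns.
Group by accounts.id and compute COUNT(t.id). COUNT(col) of an all-NULL group is 0.
  2: ids {2, 3, 4} → COUNT(t.id)=3
  9: ids {9} → COUNT(t.id)=1
  13: ids {5, 6, 7} → COUNT(t.id)=3
  15: ids {1, 8, 11} → COUNT(t.id)=3
  16: ids {10} → COUNT(t.id)=1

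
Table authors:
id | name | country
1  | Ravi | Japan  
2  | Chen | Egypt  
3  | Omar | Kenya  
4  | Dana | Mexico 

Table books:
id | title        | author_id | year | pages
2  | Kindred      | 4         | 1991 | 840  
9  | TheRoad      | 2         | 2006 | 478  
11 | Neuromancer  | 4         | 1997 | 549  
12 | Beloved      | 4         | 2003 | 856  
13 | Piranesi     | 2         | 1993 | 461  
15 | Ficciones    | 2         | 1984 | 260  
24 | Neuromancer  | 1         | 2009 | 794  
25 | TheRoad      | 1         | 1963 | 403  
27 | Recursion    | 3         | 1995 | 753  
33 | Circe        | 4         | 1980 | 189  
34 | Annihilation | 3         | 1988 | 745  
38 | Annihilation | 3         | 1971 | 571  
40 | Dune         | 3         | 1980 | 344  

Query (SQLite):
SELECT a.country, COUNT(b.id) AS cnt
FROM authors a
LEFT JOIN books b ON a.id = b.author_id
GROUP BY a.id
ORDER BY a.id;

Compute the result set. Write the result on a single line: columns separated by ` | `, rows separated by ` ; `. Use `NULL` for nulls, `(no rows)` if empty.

Japan | 2 ; Egypt | 3 ; Kenya | 4 ; Mexico | 4

LEFT JOIN keeps every authors row; unmatched ones get NULL for books columns.
Group by authors.id and compute COUNT(b.id). COUNT(col) of an all-NULL group is 0.
  1: ids {24, 25} → COUNT(b.id)=2
  2: ids {9, 13, 15} → COUNT(b.id)=3
  3: ids {27, 34, 38, 40} → COUNT(b.id)=4
  4: ids {2, 11, 12, 33} → COUNT(b.id)=4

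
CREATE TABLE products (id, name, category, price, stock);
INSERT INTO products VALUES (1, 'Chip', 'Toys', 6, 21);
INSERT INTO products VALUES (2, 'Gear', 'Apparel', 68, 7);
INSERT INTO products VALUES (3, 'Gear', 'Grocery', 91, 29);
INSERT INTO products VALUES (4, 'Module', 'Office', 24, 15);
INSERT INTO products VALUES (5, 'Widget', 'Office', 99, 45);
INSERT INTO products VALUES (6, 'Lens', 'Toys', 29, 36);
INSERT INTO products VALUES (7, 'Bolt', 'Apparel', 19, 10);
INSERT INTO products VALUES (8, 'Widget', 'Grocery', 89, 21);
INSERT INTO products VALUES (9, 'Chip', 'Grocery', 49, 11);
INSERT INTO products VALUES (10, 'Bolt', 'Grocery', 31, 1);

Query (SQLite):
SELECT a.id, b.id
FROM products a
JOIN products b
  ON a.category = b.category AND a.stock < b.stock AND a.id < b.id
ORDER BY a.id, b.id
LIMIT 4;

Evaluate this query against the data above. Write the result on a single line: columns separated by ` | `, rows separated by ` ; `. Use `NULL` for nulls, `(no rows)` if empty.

Pairs (a,b) with same category, a.stock < b.stock, a.id < b.id.
category groups: Apparel:{2,7} Grocery:{3,8,9,10} Office:{4,5} Toys:{1,6}
Ordered by (a.id, b.id); first 4.

1 | 6 ; 2 | 7 ; 4 | 5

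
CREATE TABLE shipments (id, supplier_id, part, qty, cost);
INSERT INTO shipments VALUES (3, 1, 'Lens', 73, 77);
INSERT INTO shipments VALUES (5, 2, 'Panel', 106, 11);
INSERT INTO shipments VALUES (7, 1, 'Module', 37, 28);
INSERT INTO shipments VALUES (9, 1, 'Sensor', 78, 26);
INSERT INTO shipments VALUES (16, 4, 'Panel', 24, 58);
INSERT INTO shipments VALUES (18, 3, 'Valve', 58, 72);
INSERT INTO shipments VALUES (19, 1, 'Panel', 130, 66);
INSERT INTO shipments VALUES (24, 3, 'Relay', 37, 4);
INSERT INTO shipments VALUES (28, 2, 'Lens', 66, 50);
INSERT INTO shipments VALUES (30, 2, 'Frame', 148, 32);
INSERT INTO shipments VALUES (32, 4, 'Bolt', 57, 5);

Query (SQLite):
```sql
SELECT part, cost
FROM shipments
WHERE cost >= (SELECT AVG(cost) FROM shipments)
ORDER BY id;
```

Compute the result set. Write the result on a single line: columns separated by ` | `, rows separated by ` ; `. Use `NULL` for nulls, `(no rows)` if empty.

Lens | 77 ; Panel | 58 ; Valve | 72 ; Panel | 66 ; Lens | 50

Scalar subquery: AVG(cost) over all shipments rows = 39.0.
Keep rows where cost >= that value.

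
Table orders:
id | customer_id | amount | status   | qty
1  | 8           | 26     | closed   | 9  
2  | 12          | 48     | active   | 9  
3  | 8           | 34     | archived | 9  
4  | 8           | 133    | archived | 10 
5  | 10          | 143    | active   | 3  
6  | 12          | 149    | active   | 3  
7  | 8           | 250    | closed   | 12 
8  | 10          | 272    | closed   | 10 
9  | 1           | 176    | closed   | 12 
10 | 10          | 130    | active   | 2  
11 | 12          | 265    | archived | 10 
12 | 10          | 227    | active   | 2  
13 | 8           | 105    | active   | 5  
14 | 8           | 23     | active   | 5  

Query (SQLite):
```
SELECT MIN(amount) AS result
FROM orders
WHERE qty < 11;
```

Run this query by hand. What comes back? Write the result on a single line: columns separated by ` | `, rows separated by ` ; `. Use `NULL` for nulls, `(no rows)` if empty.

Rows where qty < 11 → amount values: [26, 48, 34, 133, 143, 149, 272, 130, 265, 227, 105, 23].
MIN of non-NULL values = 23.

23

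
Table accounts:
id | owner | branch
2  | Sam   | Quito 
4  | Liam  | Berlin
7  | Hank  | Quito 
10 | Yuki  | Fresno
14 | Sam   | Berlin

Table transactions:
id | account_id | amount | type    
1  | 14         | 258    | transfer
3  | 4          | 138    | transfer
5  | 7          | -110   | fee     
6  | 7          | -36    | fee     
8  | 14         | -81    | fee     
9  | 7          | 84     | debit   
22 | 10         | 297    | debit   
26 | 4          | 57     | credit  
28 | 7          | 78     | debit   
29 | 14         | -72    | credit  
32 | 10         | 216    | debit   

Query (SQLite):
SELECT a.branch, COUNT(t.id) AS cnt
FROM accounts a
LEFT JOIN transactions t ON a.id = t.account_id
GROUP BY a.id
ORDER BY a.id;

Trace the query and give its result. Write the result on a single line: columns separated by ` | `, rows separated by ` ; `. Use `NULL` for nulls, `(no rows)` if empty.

LEFT JOIN keeps every accounts row; unmatched ones get NULL for transactions columns.
Group by accounts.id and compute COUNT(t.id). COUNT(col) of an all-NULL group is 0.
  2: ids {—} → COUNT(t.id)=0
  4: ids {3, 26} → COUNT(t.id)=2
  7: ids {5, 6, 9, 28} → COUNT(t.id)=4
  10: ids {22, 32} → COUNT(t.id)=2
  14: ids {1, 8, 29} → COUNT(t.id)=3

Quito | 0 ; Berlin | 2 ; Quito | 4 ; Fresno | 2 ; Berlin | 3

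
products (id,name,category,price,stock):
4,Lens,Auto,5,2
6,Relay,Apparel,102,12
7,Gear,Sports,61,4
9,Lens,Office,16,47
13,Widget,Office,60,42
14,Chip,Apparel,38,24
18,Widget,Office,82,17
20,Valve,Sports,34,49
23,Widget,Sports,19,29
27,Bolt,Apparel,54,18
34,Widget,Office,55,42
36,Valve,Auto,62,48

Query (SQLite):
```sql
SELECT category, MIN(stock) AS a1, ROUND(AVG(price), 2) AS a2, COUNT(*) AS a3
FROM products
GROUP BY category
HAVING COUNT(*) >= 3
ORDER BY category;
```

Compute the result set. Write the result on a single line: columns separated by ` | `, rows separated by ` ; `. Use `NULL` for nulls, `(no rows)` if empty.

Group products by category.
Per group compute: MIN(stock), ROUND(AVG(price), 2), COUNT(*).
HAVING: drop groups with fewer than 3 rows.
  Apparel: ids {6, 14, 27} → MIN(stock)=12, ROUND(AVG(price), 2)=64.67, COUNT(*)=3
  Auto: ids {4, 36} → MIN(stock)=2, ROUND(AVG(price), 2)=33.5, COUNT(*)=2
  Office: ids {9, 13, 18, 34} → MIN(stock)=17, ROUND(AVG(price), 2)=53.25, COUNT(*)=4
  Sports: ids {7, 20, 23} → MIN(stock)=4, ROUND(AVG(price), 2)=38, COUNT(*)=3

Apparel | 12 | 64.67 | 3 ; Office | 17 | 53.25 | 4 ; Sports | 4 | 38 | 3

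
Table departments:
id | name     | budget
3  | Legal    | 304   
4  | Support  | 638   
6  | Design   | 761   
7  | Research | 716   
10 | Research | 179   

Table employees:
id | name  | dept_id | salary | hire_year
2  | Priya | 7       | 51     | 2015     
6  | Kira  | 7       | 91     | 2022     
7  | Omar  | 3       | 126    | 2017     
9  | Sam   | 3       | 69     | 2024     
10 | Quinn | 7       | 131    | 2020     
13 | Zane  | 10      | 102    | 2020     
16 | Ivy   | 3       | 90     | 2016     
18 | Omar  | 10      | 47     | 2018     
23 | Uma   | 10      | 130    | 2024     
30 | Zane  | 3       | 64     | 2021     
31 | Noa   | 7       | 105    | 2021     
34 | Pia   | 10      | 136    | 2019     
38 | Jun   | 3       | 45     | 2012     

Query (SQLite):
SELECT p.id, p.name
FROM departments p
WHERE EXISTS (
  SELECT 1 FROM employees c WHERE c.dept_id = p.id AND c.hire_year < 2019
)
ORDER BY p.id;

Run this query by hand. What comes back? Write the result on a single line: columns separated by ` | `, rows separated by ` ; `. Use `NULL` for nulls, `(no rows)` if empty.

3 | Legal ; 7 | Research ; 10 | Research

For each departments row, check whether any employees with matching dept_id has hire_year < 2019.
Keep rows where that is true.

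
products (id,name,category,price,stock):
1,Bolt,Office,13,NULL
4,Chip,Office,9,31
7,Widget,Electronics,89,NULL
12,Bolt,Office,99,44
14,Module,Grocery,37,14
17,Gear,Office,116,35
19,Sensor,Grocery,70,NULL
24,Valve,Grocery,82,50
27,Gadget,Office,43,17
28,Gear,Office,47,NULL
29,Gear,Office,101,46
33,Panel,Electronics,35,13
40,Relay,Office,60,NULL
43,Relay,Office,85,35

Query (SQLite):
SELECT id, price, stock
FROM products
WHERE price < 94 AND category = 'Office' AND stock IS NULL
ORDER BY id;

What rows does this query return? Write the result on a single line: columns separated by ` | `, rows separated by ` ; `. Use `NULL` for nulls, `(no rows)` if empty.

price < 94: ids {1, 4, 7, 14, 19, 24, 27, 28, 33, 40, 43}
category = 'Office': ids {1, 4, 12, 17, 27, 28, 29, 40, 43}
stock IS NULL: ids {1, 7, 19, 28, 40}
Combine with AND.

1 | 13 | NULL ; 28 | 47 | NULL ; 40 | 60 | NULL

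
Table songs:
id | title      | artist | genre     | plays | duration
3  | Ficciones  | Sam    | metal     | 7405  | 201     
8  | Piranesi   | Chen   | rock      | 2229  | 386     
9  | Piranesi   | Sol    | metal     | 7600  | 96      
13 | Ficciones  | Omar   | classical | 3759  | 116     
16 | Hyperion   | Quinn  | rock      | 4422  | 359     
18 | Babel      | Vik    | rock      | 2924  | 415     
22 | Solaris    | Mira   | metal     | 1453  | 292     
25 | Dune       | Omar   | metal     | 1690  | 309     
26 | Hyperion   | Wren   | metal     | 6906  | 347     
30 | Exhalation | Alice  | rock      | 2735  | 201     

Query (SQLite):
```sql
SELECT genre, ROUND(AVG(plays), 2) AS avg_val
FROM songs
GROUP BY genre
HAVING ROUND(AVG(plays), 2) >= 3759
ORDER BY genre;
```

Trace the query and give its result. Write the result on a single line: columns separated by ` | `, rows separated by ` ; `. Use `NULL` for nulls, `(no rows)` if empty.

Partition songs by genre; compute ROUND(AVG(plays), 2) within each group.
HAVING: keep groups where ROUND(AVG(plays), 2) >= 3759.
  classical: ids {13} → ROUND(AVG(plays), 2)=3759
  metal: ids {3, 9, 22, 25, 26} → ROUND(AVG(plays), 2)=5010.8
  rock: ids {8, 16, 18, 30} → ROUND(AVG(plays), 2)=3077.5

classical | 3759 ; metal | 5010.8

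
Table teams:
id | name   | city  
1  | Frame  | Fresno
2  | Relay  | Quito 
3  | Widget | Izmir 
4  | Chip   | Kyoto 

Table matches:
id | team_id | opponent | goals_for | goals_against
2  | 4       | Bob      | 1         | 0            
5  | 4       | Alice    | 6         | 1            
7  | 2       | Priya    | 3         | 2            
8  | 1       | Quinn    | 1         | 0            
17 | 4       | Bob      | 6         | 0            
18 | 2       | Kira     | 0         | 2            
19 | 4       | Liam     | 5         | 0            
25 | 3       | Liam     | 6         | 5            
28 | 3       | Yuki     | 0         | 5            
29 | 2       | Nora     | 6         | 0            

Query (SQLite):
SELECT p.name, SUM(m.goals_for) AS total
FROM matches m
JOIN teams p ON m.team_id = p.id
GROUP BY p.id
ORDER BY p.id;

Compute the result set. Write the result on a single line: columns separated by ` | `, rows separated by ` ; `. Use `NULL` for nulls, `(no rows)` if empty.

Frame | 1 ; Relay | 9 ; Widget | 6 ; Chip | 18

Join each matches row to its teams via team_id.
Group joined rows by teams.id; compute SUM(m.goals_for) per group.
  1: ids {8} → SUM(m.goals_for)=1
  2: ids {7, 18, 29} → SUM(m.goals_for)=9
  3: ids {25, 28} → SUM(m.goals_for)=6
  4: ids {2, 5, 17, 19} → SUM(m.goals_for)=18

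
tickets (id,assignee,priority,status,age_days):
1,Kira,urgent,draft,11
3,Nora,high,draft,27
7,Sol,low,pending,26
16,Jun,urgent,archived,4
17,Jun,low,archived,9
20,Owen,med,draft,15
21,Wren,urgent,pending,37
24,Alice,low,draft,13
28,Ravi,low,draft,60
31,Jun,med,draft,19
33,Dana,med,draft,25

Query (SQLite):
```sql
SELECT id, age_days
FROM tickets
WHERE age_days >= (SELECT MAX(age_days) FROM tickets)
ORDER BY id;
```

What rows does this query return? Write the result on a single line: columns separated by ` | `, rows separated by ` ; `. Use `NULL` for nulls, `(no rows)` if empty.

Scalar subquery: MAX(age_days) over all tickets rows = 60.
Keep rows where age_days >= that value.

28 | 60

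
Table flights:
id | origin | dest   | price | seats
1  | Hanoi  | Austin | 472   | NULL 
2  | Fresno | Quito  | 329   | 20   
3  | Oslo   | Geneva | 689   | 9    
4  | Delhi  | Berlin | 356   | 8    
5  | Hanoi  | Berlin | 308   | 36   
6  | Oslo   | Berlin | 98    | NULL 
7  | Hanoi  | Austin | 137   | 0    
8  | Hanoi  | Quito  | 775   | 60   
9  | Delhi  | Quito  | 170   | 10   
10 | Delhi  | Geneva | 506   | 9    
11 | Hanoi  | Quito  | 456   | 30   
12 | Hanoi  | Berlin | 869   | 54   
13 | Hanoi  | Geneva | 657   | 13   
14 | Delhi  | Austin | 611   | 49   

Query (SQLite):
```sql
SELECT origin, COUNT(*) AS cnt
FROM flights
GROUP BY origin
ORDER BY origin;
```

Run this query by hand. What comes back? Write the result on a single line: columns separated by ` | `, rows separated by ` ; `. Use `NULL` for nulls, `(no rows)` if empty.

Delhi | 4 ; Fresno | 1 ; Hanoi | 7 ; Oslo | 2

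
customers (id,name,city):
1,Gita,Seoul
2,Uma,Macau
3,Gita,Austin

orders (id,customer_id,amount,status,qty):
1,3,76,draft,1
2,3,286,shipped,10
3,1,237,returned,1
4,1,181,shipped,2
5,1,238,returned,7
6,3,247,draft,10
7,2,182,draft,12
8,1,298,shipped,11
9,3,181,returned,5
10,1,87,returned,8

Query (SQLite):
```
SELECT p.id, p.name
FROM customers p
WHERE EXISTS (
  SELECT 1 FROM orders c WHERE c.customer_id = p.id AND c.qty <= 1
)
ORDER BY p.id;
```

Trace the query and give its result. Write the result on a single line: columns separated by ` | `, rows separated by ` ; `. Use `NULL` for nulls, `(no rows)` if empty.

For each customers row, check whether any orders with matching customer_id has qty <= 1.
Keep rows where that is true.

1 | Gita ; 3 | Gita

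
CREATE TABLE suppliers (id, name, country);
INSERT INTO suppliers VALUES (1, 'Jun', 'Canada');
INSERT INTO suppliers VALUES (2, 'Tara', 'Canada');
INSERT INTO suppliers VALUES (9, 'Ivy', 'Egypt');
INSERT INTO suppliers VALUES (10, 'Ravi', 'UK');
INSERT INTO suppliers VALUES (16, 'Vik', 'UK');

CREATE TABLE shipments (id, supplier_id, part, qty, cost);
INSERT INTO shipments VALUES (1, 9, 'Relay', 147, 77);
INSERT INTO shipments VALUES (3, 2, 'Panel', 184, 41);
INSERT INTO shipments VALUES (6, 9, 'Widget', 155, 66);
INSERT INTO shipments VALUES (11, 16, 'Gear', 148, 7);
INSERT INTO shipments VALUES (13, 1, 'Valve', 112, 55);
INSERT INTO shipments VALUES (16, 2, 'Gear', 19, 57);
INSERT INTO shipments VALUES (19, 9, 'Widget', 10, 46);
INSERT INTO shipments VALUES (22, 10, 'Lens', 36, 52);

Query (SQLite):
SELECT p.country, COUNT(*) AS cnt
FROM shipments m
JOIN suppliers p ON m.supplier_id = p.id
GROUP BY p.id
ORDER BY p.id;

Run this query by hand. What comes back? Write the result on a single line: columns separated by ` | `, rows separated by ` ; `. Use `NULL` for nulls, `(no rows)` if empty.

Canada | 1 ; Canada | 2 ; Egypt | 3 ; UK | 1 ; UK | 1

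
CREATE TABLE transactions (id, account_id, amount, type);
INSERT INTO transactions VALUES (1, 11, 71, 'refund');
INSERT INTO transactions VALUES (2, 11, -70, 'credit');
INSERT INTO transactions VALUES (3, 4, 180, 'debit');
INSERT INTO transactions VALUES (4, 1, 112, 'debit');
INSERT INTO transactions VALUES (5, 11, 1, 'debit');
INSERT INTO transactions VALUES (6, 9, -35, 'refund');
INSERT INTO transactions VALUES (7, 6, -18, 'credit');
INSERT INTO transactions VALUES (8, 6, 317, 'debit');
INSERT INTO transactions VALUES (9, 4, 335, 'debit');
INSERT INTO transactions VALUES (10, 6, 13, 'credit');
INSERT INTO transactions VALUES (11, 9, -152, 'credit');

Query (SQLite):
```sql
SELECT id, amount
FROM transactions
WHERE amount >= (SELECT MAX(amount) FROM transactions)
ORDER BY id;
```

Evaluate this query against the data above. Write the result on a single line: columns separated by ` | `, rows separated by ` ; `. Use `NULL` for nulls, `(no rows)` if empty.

9 | 335

Scalar subquery: MAX(amount) over all transactions rows = 335.
Keep rows where amount >= that value.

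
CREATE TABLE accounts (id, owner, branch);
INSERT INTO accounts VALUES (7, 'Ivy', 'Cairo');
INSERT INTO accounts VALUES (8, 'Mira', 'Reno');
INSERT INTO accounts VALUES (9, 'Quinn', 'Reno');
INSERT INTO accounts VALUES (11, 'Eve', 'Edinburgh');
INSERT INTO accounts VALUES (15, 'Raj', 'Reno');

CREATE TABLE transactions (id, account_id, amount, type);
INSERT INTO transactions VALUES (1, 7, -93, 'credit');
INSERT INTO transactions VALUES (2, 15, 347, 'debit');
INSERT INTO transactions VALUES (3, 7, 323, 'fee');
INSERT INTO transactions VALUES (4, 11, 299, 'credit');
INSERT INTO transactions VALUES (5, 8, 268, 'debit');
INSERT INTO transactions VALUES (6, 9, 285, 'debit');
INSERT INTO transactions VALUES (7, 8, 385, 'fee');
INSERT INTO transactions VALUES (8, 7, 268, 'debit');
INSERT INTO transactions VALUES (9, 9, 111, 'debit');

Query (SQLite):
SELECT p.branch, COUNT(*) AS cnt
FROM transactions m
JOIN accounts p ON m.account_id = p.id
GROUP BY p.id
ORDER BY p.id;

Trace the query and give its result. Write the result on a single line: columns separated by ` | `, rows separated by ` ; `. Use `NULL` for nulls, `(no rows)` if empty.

Cairo | 3 ; Reno | 2 ; Reno | 2 ; Edinburgh | 1 ; Reno | 1

Join each transactions row to its accounts via account_id.
Group joined rows by accounts.id; compute COUNT(*) per group.
  7: ids {1, 3, 8} → COUNT(*)=3
  8: ids {5, 7} → COUNT(*)=2
  9: ids {6, 9} → COUNT(*)=2
  11: ids {4} → COUNT(*)=1
  15: ids {2} → COUNT(*)=1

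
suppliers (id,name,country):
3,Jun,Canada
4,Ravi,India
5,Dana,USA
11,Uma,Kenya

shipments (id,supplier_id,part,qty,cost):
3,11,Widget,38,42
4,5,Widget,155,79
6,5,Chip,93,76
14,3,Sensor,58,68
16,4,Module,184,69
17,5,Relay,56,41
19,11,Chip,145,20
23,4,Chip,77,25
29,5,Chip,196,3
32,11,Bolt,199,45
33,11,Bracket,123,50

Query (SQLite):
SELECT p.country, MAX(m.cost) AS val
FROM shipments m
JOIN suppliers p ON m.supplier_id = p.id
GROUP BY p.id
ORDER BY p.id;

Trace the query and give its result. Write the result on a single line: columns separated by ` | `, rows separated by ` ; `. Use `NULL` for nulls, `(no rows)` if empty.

Join each shipments row to its suppliers via supplier_id.
Group joined rows by suppliers.id; compute MAX(m.cost) per group.
  3: ids {14} → MAX(m.cost)=68
  4: ids {16, 23} → MAX(m.cost)=69
  5: ids {4, 6, 17, 29} → MAX(m.cost)=79
  11: ids {3, 19, 32, 33} → MAX(m.cost)=50

Canada | 68 ; India | 69 ; USA | 79 ; Kenya | 50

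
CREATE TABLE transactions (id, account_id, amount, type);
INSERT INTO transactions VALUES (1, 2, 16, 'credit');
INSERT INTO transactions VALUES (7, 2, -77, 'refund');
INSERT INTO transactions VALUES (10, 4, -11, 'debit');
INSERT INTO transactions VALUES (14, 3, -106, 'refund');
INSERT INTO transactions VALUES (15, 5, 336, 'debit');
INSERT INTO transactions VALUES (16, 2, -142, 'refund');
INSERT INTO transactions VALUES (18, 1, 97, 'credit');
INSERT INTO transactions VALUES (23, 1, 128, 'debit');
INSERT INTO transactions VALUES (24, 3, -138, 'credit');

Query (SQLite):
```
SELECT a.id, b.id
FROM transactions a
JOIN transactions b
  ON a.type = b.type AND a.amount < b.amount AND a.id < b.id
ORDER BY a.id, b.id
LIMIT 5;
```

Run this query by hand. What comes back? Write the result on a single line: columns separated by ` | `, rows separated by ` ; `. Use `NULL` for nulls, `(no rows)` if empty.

Pairs (a,b) with same type, a.amount < b.amount, a.id < b.id.
type groups: credit:{1,18,24} debit:{10,15,23} refund:{7,14,16}
Ordered by (a.id, b.id); first 5.

1 | 18 ; 10 | 15 ; 10 | 23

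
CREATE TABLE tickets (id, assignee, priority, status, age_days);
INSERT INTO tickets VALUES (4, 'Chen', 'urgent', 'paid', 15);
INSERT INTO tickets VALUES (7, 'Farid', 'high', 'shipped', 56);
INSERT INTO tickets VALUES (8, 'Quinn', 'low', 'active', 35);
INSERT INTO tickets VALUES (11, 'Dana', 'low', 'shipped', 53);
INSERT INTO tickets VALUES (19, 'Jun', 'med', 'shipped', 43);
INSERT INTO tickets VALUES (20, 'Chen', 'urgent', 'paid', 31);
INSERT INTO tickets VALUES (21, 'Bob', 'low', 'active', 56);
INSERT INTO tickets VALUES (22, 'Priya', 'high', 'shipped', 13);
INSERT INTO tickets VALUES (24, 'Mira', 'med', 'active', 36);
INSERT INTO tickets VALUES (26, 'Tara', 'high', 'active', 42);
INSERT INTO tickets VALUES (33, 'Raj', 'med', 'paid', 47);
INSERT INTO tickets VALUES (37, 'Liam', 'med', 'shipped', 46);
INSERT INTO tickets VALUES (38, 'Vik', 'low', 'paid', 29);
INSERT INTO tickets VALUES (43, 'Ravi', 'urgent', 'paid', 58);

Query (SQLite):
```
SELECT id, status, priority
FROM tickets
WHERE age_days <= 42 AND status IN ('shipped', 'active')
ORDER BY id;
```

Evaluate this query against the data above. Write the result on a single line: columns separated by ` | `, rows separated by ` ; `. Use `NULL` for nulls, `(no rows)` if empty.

8 | active | low ; 22 | shipped | high ; 24 | active | med ; 26 | active | high

age_days <= 42: ids {4, 8, 20, 22, 24, 26, 38}
status IN ('shipped', 'active'): ids {7, 8, 11, 19, 21, 22, 24, 26, 37}
Combine with AND.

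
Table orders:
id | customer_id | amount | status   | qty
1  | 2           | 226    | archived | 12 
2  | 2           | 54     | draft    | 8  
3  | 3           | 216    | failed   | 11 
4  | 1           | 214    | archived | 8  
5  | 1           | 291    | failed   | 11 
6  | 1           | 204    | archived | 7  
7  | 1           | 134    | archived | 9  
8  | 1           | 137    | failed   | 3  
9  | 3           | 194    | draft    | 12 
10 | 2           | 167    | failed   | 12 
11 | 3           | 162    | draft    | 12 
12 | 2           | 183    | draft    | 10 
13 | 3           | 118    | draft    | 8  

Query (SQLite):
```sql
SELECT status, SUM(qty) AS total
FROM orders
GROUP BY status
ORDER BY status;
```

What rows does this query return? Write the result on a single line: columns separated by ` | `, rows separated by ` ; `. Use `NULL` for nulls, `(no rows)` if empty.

archived | 36 ; draft | 50 ; failed | 37

Partition orders by status; compute SUM(qty) within each group.
  archived: ids {1, 4, 6, 7} → SUM(qty)=36
  draft: ids {2, 9, 11, 12, 13} → SUM(qty)=50
  failed: ids {3, 5, 8, 10} → SUM(qty)=37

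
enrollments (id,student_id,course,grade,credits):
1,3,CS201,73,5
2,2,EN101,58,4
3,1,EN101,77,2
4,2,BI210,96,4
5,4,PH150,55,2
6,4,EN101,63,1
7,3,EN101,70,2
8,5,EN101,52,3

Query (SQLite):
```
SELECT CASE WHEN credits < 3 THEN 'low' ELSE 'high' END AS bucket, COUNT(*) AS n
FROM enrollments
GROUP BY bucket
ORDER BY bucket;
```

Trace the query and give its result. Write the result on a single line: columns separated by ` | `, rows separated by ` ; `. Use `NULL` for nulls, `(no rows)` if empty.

high | 4 ; low | 4

Bucket rows by credits < 3 → 'low' else 'high'; count each bucket.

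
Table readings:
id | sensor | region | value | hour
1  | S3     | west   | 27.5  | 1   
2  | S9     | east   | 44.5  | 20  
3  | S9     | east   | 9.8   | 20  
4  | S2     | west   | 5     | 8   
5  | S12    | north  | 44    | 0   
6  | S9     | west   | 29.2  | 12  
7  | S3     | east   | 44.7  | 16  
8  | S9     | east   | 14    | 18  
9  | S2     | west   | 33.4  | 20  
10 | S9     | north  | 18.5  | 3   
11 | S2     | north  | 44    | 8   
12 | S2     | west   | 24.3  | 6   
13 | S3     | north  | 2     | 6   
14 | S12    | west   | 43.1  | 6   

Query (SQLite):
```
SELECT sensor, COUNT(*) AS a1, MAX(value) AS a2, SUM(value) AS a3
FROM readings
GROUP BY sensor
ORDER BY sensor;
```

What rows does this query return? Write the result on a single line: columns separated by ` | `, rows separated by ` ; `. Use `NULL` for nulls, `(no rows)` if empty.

Group readings by sensor.
Per group compute: COUNT(*), MAX(value), SUM(value).
  S12: ids {5, 14} → COUNT(*)=2, MAX(value)=44, SUM(value)=87.1
  S2: ids {4, 9, 11, 12} → COUNT(*)=4, MAX(value)=44, SUM(value)=106.7
  S3: ids {1, 7, 13} → COUNT(*)=3, MAX(value)=44.7, SUM(value)=74.2
  S9: ids {2, 3, 6, 8, 10} → COUNT(*)=5, MAX(value)=44.5, SUM(value)=116

S12 | 2 | 44 | 87.1 ; S2 | 4 | 44 | 106.7 ; S3 | 3 | 44.7 | 74.2 ; S9 | 5 | 44.5 | 116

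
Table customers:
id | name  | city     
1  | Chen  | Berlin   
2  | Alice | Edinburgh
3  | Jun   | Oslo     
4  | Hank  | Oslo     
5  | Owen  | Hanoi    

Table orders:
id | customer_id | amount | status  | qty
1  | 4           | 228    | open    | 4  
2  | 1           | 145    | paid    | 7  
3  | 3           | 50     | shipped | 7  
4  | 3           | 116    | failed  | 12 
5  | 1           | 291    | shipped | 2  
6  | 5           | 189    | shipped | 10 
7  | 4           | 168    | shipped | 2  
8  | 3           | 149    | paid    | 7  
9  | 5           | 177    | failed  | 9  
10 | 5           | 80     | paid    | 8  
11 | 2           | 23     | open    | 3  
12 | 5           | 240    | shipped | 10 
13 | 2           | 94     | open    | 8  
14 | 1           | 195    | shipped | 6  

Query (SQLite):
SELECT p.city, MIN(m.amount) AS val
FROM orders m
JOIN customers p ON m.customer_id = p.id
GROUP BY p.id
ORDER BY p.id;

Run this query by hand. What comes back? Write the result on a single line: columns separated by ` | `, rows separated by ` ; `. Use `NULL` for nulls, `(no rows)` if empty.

Berlin | 145 ; Edinburgh | 23 ; Oslo | 50 ; Oslo | 168 ; Hanoi | 80

Join each orders row to its customers via customer_id.
Group joined rows by customers.id; compute MIN(m.amount) per group.
  1: ids {2, 5, 14} → MIN(m.amount)=145
  2: ids {11, 13} → MIN(m.amount)=23
  3: ids {3, 4, 8} → MIN(m.amount)=50
  4: ids {1, 7} → MIN(m.amount)=168
  5: ids {6, 9, 10, 12} → MIN(m.amount)=80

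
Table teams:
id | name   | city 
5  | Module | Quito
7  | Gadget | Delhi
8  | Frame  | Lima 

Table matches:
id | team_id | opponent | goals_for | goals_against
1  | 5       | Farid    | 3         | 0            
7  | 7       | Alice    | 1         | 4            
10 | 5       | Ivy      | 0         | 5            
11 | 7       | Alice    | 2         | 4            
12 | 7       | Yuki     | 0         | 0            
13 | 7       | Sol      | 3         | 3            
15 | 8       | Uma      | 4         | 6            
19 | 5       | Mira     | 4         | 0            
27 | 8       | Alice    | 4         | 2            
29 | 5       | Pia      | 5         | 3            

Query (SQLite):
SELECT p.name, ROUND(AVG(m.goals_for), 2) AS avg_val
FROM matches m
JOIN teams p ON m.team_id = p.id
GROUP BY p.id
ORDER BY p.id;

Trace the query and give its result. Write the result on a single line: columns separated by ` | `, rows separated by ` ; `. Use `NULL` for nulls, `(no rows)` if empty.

Module | 3 ; Gadget | 1.5 ; Frame | 4

Join each matches row to its teams via team_id.
Group joined rows by teams.id; compute ROUND(AVG(m.goals_for), 2) per group.
  5: ids {1, 10, 19, 29} → ROUND(AVG(m.goals_for), 2)=3
  7: ids {7, 11, 12, 13} → ROUND(AVG(m.goals_for), 2)=1.5
  8: ids {15, 27} → ROUND(AVG(m.goals_for), 2)=4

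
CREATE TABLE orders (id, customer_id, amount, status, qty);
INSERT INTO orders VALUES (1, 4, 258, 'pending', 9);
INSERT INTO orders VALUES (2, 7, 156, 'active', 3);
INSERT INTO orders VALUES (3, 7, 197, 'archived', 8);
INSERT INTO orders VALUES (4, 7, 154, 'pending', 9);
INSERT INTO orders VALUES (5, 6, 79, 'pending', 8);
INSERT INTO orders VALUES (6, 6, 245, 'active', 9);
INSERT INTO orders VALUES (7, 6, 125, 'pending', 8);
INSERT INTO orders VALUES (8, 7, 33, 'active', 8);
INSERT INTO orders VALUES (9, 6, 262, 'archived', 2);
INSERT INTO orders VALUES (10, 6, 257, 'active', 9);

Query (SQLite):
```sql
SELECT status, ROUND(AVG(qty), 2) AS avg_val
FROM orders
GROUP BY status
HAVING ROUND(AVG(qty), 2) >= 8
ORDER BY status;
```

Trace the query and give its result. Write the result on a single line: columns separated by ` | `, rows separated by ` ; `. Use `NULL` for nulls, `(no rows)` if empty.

pending | 8.5

Partition orders by status; compute ROUND(AVG(qty), 2) within each group.
HAVING: keep groups where ROUND(AVG(qty), 2) >= 8.
  active: ids {2, 6, 8, 10} → ROUND(AVG(qty), 2)=7.25
  archived: ids {3, 9} → ROUND(AVG(qty), 2)=5
  pending: ids {1, 4, 5, 7} → ROUND(AVG(qty), 2)=8.5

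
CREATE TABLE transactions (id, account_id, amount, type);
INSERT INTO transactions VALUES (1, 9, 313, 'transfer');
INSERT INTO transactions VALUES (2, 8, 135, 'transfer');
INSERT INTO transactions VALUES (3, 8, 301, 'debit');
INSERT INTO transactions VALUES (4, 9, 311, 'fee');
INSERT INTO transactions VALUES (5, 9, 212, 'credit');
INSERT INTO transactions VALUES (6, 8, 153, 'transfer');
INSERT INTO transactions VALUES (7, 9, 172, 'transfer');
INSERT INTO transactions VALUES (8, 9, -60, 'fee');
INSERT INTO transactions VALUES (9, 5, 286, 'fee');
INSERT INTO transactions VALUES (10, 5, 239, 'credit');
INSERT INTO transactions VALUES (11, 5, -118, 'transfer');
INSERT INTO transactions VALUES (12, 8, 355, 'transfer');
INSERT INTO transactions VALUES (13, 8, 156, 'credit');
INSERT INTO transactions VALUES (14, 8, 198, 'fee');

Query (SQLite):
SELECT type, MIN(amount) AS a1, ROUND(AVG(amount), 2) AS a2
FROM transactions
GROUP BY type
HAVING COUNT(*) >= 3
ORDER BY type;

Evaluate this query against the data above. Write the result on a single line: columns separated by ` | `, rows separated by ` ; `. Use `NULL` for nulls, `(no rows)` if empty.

credit | 156 | 202.33 ; fee | -60 | 183.75 ; transfer | -118 | 168.33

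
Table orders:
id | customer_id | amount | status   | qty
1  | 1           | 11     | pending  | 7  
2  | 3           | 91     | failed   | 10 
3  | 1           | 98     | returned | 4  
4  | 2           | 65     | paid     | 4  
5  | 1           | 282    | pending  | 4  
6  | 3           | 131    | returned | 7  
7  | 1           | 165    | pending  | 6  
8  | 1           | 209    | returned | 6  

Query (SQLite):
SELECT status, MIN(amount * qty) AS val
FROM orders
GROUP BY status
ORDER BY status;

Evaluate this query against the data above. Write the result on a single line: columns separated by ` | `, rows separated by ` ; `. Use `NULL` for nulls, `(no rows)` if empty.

failed | 910 ; paid | 260 ; pending | 77 ; returned | 392

For each row compute amount * qty.
Group by status; take MIN of the expression per group.
  failed: ids {2} → MIN(amount * qty)=910
  paid: ids {4} → MIN(amount * qty)=260
  pending: ids {1, 5, 7} → MIN(amount * qty)=77
  returned: ids {3, 6, 8} → MIN(amount * qty)=392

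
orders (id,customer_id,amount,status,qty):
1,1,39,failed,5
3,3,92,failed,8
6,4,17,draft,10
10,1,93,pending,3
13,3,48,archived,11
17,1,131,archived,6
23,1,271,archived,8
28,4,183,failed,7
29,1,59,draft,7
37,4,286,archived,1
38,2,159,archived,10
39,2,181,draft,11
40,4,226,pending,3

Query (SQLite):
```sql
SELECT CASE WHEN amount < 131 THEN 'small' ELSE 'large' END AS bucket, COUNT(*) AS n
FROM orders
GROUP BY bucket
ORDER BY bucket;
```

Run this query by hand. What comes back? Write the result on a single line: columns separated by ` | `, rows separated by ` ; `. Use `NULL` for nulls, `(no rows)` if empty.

Bucket rows by amount < 131 → 'small' else 'large'; count each bucket.

large | 7 ; small | 6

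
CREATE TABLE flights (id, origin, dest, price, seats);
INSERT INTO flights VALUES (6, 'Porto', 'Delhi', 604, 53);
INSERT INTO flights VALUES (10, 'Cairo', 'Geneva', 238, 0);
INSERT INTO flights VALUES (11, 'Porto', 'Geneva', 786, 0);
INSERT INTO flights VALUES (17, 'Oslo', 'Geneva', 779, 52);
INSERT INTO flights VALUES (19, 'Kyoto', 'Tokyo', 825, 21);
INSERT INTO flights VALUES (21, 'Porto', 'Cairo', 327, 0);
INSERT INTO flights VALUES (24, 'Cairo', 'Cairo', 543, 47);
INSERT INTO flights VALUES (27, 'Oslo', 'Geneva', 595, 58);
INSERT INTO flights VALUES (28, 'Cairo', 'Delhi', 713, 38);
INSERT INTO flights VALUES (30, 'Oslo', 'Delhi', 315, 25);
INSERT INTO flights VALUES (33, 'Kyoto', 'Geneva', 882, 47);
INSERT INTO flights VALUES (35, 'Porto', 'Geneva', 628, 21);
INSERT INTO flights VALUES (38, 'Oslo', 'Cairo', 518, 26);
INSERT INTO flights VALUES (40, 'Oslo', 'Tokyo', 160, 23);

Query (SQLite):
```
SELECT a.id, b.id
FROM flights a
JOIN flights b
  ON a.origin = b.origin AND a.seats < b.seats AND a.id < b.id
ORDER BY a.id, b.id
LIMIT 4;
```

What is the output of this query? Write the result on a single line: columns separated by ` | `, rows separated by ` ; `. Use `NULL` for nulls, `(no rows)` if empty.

10 | 24 ; 10 | 28 ; 11 | 35 ; 17 | 27

Pairs (a,b) with same origin, a.seats < b.seats, a.id < b.id.
origin groups: Cairo:{10,24,28} Kyoto:{19,33} Oslo:{17,27,30,38,40} Porto:{6,11,21,35}
Ordered by (a.id, b.id); first 4.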